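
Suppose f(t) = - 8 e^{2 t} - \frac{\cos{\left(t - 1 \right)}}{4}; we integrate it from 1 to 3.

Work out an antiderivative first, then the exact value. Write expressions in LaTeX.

Integrate term by term and add the pieces.
F(t) = - 4 e^{2 t} - \frac{\sin{\left(t - 1 \right)}}{4} is an antiderivative of f.
Check: d/dt[- 4 e^{2 t} - \frac{\sin{\left(t - 1 \right)}}{4}] = - 8 e^{2 t} - \frac{\cos{\left(t - 1 \right)}}{4} = f(t).
F(3) = - 4 e^{6} - \frac{\sin{\left(2 \right)}}{4}; F(1) = - 4 e^{2}.
Integral = F(3) - F(1) = - 4 e^{6} - \frac{\sin{\left(2 \right)}}{4} + 4 e^{2}.

Antiderivative: F(t) = - 4 e^{2 t} - \frac{\sin{\left(t - 1 \right)}}{4}; value = - 4 e^{6} - \frac{\sin{\left(2 \right)}}{4} + 4 e^{2}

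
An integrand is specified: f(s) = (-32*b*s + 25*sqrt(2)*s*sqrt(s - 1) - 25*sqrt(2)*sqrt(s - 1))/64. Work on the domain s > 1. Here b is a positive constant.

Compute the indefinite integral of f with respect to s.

Recover f(s) by differentiating a candidate F(s); any mismatch rules it out.
Check: d/ds[-b*s**2/4 + 5*sqrt(2)*s**2*sqrt(s - 1)/32 - 5*sqrt(2)*s*sqrt(s - 1)/16 + 5*sqrt(2)*sqrt(s - 1)/32] = (-32*b*s*sqrt(s - 1) + 25*sqrt(2)*s**2 - 50*sqrt(2)*s + 25*sqrt(2))/(64*sqrt(s - 1)), which equals f(s).

F(s) = -b*s**2/4 + 5*sqrt(2)*s**2*sqrt(s - 1)/32 - 5*sqrt(2)*s*sqrt(s - 1)/16 + 5*sqrt(2)*sqrt(s - 1)/32 + C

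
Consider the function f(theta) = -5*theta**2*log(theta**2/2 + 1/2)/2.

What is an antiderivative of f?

An antiderivative is F(theta) = -5*theta**3*log(theta**2 + 1)/6 + 5*theta**3/9 + 5*theta**3*log(2)/6 - 5*theta/3 + 5*atan(theta)/3.

An antiderivative F(theta) passes only if d/dtheta[F] lands on f(theta) exactly.
Check: d/dtheta[-5*theta**3*log(theta**2 + 1)/6 + 5*theta**3/9 + 5*theta**3*log(2)/6 - 5*theta/3 + 5*atan(theta)/3] = -5*theta**2*log(theta**2 + 1)/2 + 5*theta**2*log(2)/2, which equals f(theta).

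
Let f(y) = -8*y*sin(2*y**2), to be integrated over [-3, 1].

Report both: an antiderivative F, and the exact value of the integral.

Antiderivative: F(y) = 2*cos(2*y**2); value = -2*cos(18) + 2*cos(2)

f matches the chain-rule pattern g'(h)*h' with inner function h(y) = 2*y**2; substituting u = h(y) collapses the integral.
F(y) = 2*cos(2*y**2) is an antiderivative of f.
Check: d/dy[2*cos(2*y**2)] = -8*y*sin(2*y**2) = f(y).
F(1) = 2*cos(2); F(-3) = 2*cos(18).
Integral = F(1) - F(-3) = -2*cos(18) + 2*cos(2).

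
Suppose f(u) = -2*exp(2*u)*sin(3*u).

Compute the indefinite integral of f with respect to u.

An antiderivative F(u) passes only if d/du[F] lands on f(u) exactly.
Check: d/du[2*(-2*sin(3*u) + 3*cos(3*u))*exp(2*u)/13] = -2*exp(2*u)*sin(3*u) = f(u).

F(u) = 2*(-2*sin(3*u) + 3*cos(3*u))*exp(2*u)/13 + C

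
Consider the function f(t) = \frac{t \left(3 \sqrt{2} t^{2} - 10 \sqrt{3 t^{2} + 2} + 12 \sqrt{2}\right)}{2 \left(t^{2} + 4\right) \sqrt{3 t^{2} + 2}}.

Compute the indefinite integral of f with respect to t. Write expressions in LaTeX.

Whatever form F(t) takes, F'(t) = f(t) is non-negotiable.
Check: d/dt[\frac{\sqrt{2} \sqrt{3 t^{2} + 2} - 5 \log{\left(\frac{3 t^{2}}{2} + 6 \right)}}{2}] = \frac{3 \sqrt{2} t^{3} - 10 t \sqrt{3 t^{2} + 2} + 12 \sqrt{2} t}{2 t^{2} \sqrt{3 t^{2} + 2} + 8 \sqrt{3 t^{2} + 2}}, which equals f(t).

F(t) = \frac{\sqrt{2} \sqrt{3 t^{2} + 2} - 5 \log{\left(\frac{3 t^{2}}{2} + 6 \right)}}{2} + C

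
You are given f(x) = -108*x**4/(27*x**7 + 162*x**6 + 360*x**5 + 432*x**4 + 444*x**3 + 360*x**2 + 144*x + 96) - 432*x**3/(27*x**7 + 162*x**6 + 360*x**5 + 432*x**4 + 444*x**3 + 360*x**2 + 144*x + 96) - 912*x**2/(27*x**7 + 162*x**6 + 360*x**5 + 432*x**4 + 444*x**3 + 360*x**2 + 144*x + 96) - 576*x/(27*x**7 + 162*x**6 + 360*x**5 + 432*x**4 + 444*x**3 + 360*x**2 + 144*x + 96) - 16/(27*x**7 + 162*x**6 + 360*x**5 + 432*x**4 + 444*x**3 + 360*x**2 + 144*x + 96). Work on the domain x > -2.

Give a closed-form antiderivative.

An antiderivative is F(x) = 4/(3*x**2 + 2) + 2/(3*(x + 2)**2).

The integrand splits into summands that can be handled one at a time.
Check: d/dx[4/(3*x**2 + 2) + 2/(3*(x + 2)**2)] = (-108*x**4 - 432*x**3 - 912*x**2 - 576*x - 16)/(27*x**7 + 162*x**6 + 360*x**5 + 432*x**4 + 444*x**3 + 360*x**2 + 144*x + 96), which equals f(x).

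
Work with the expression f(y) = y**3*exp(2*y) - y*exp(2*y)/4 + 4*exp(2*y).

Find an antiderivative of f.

Recognize the product-rule pattern: f = u'v + uv' with u = y**3/2 - 3*y**2/4 + 5*y/8 + 27/16, v = exp(2*y), so integration by parts undoes it.
Check: d/dy[y**3*exp(2*y)/2 - 3*y**2*exp(2*y)/4 + 5*y*exp(2*y)/8 + 27*exp(2*y)/16] = y**3*exp(2*y) - y*exp(2*y)/4 + 4*exp(2*y) = f(y).

An antiderivative is F(y) = y**3*exp(2*y)/2 - 3*y**2*exp(2*y)/4 + 5*y*exp(2*y)/8 + 27*exp(2*y)/16.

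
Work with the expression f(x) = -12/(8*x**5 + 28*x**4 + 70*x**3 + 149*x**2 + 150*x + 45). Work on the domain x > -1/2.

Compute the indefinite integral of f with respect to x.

The denominator factors as (2*x + 1)*(2*x + 3)**2*(x**2 + 5); partial fractions split f into directly integrable pieces: -4*(10*x - 131)/(5887*(x**2 + 5)) + 492/(841*(2*x + 3)) + 24/(29*(2*x + 3)**2) - 4/(7*(2*x + 1)).
Check: d/dx[-2*log(x + 1/2)/7 + 246*log(x + 3/2)/841 - 20*log(x**2 + 5)/5887 + 524*sqrt(5)*atan(sqrt(5)*x/5)/29435 - 12/(58*x + 87)] = -12/(8*x**5 + 28*x**4 + 70*x**3 + 149*x**2 + 150*x + 45) = f(x).

F(x) = -2*log(x + 1/2)/7 + 246*log(x + 3/2)/841 - 20*log(x**2 + 5)/5887 + 524*sqrt(5)*atan(sqrt(5)*x/5)/29435 - 12/(58*x + 87) + C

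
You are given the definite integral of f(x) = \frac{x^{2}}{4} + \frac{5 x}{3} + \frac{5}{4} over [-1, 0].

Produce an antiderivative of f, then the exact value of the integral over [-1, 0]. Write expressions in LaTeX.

Integrate term by term and add the pieces.
F(x) = \frac{x^{3}}{12} + \frac{5 x^{2}}{6} + \frac{5 x}{4} is an antiderivative of f.
Check: d/dx[\frac{x^{3}}{12} + \frac{5 x^{2}}{6} + \frac{5 x}{4}] = \frac{x^{2}}{4} + \frac{5 x}{3} + \frac{5}{4} = f(x).
F(0) = 0; F(-1) = - \frac{1}{2}.
Integral = F(0) - F(-1) = \frac{1}{2}.

Antiderivative: F(x) = \frac{x^{3}}{12} + \frac{5 x^{2}}{6} + \frac{5 x}{4}; value = \frac{1}{2}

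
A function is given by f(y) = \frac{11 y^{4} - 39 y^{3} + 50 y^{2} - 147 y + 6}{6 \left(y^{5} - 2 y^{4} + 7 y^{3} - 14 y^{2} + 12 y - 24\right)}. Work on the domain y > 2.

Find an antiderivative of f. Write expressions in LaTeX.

Check any antiderivative F(y) by computing F'(y) and comparing it with f(y).
Check: d/dy[- \frac{2 \log{\left(y - 2 \right)}}{3} + \frac{5 \log{\left(y^{2} + 3 \right)}}{4} - \frac{3 \operatorname{atan}{\left(\frac{y}{2} \right)}}{4}] = \frac{11 y^{4} - 39 y^{3} + 50 y^{2} - 147 y + 6}{6 y^{5} - 12 y^{4} + 42 y^{3} - 84 y^{2} + 72 y - 144}, which equals f(y).

An antiderivative is F(y) = - \frac{2 \log{\left(y - 2 \right)}}{3} + \frac{5 \log{\left(y^{2} + 3 \right)}}{4} - \frac{3 \operatorname{atan}{\left(\frac{y}{2} \right)}}{4}.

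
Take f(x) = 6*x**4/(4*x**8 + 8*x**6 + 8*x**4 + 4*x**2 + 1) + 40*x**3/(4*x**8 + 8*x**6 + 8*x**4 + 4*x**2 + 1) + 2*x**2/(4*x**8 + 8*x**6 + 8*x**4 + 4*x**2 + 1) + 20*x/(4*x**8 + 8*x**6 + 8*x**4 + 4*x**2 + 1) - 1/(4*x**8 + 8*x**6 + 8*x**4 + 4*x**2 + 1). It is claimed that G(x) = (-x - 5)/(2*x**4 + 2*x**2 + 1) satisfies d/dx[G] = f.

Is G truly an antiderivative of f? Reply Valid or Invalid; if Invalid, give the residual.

d/dx[G] = (6*x**4 + 40*x**3 + 2*x**2 + 20*x - 1)/(4*x**8 + 8*x**6 + 8*x**4 + 4*x**2 + 1)
This equals f(x) exactly, so the claim holds.

Valid. The derivative of G reproduces f.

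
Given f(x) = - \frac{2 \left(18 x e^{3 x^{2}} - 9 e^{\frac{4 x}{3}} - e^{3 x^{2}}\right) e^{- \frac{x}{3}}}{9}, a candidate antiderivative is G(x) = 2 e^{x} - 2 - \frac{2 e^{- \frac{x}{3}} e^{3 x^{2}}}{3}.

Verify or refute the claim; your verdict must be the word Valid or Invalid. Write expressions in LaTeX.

d/dx[G] = \frac{\left(- 36 x e^{3 x^{2}} + 18 e^{\frac{4 x}{3}} + 2 e^{3 x^{2}}\right) e^{- \frac{x}{3}}}{9}
This equals f(x) exactly, so the claim holds.

Valid. The derivative of G reproduces f.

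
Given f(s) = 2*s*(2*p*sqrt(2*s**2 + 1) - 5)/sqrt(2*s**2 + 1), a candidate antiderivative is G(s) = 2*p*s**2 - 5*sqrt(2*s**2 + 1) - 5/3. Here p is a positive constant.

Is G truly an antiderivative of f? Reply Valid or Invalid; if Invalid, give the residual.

Valid - differentiating G returns exactly f.

d/ds[G] = (4*p*s*sqrt(2*s**2 + 1) - 10*s)/sqrt(2*s**2 + 1)
This equals f(s) exactly, so the claim holds.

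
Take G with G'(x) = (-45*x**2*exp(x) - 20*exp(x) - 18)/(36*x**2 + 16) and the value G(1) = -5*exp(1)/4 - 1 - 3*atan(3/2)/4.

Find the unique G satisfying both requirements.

G(x) = (-5*exp(x) - 3*atan(3*x/2) - 4)/4

Recover the given G'(x) by differentiating a candidate G(x); any mismatch rules it out.
A general antiderivative is -5*exp(x)/4 - 3*atan(3*x/2)/4 + C.
The condition gives C = -5*exp(1)/4 - 1 - 3*atan(3/2)/4 - (-5*exp(1)/4 - 3*atan(3/2)/4) = -1.
So G(x) = (-5*exp(x) - 3*atan(3*x/2) - 4)/4.
Check: d/dx[(-5*exp(x) - 3*atan(3*x/2) - 4)/4] = (-45*x**2*exp(x) - 20*exp(x) - 18)/(36*x**2 + 16) = G'(x).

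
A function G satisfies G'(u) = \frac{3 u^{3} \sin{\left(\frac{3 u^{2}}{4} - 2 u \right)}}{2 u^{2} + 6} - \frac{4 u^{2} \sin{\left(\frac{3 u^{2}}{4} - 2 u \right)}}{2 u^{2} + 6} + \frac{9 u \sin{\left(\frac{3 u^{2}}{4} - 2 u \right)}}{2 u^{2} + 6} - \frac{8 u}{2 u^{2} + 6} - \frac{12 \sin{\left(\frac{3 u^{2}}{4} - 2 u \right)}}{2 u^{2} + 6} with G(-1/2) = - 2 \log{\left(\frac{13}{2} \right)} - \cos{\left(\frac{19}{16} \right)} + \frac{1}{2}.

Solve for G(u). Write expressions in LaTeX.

G(u) = - 2 \log{\left(u^{2} + 3 \right)} - \cos{\left(\frac{3 u^{2}}{4} - 2 u \right)} - 2 \log{\left(2 \right)} + \frac{1}{2}

The integrand splits into summands that can be handled one at a time.
A general antiderivative is - 2 \log{\left(2 u^{2} + 6 \right)} - \cos{\left(\frac{3 u^{2}}{4} - 2 u \right)} + C.
The condition gives C = - 2 \log{\left(\frac{13}{2} \right)} - \cos{\left(\frac{19}{16} \right)} + \frac{1}{2} - (- 2 \log{\left(\frac{13}{2} \right)} - \cos{\left(\frac{19}{16} \right)}) = \frac{1}{2}.
So G(u) = - 2 \log{\left(u^{2} + 3 \right)} - \cos{\left(\frac{3 u^{2}}{4} - 2 u \right)} - 2 \log{\left(2 \right)} + \frac{1}{2}.
Check: d/du[- 2 \log{\left(u^{2} + 3 \right)} - \cos{\left(\frac{3 u^{2}}{4} - 2 u \right)} - 2 \log{\left(2 \right)} + \frac{1}{2}] = \frac{3 u^{3} \sin{\left(\frac{3 u^{2}}{4} - 2 u \right)} - 4 u^{2} \sin{\left(\frac{3 u^{2}}{4} - 2 u \right)} + 9 u \sin{\left(\frac{3 u^{2}}{4} - 2 u \right)} - 8 u - 12 \sin{\left(\frac{3 u^{2}}{4} - 2 u \right)}}{2 u^{2} + 6}, which equals G'(u).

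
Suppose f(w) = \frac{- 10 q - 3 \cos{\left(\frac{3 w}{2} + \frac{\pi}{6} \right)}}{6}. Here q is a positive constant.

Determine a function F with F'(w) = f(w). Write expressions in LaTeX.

An antiderivative is F(w) = - \frac{5 q w}{3} - \frac{\sin{\left(\frac{3 w}{2} + \frac{\pi}{6} \right)}}{3}.

A first test for any F(w): its w-derivative must equal f(w) identically.
Check: d/dw[- \frac{5 q w}{3} - \frac{\sin{\left(\frac{3 w}{2} + \frac{\pi}{6} \right)}}{3}] = - \frac{5 q}{3} - \frac{\cos{\left(\frac{3 w}{2} + \frac{\pi}{6} \right)}}{2}, which equals f(w).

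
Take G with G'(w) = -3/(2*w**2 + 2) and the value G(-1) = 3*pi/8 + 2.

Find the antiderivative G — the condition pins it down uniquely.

For G(w) to be correct, d/dw[G] must agree with the stated G'(w) identically.
A general antiderivative is -3*atan(w)/2 + C.
The condition gives C = 3*pi/8 + 2 - (3*pi/8) = 2.
So G(w) = -(3*atan(w) - 4)/2.
Check: d/dw[-(3*atan(w) - 4)/2] = -3/(2*w**2 + 2) = G'(w).

G(w) = -(3*atan(w) - 4)/2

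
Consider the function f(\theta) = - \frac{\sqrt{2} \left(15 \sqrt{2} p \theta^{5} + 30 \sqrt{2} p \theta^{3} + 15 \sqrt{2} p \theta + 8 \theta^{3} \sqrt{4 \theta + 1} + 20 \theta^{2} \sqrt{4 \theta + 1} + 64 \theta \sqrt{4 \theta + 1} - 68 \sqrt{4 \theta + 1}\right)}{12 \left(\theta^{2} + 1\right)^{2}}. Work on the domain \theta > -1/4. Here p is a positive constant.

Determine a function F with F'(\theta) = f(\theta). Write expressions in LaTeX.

An antiderivative is F(\theta) = - \frac{15 p \theta^{4} + 15 p \theta^{2} + 16 \sqrt{2} \theta^{2} \sqrt{4 \theta + 1} - 44 \sqrt{2} \theta \sqrt{4 \theta + 1} - 12 \sqrt{2} \sqrt{4 \theta + 1}}{12 \left(\theta^{2} + 1\right)}.

Differentiate the proposed F(\theta) back; it has to land on f(\theta) exactly.
Check: d/d\theta[- \frac{15 p \theta^{4} + 15 p \theta^{2} + 16 \sqrt{2} \theta^{2} \sqrt{4 \theta + 1} - 44 \sqrt{2} \theta \sqrt{4 \theta + 1} - 12 \sqrt{2} \sqrt{4 \theta + 1}}{12 \left(\theta^{2} + 1\right)}] = \frac{- 15 p \theta^{5} \sqrt{4 \theta + 1} - 30 p \theta^{3} \sqrt{4 \theta + 1} - 15 p \theta \sqrt{4 \theta + 1} - 16 \sqrt{2} \theta^{4} - 44 \sqrt{2} \theta^{3} - 138 \sqrt{2} \theta^{2} + 104 \sqrt{2} \theta + 34 \sqrt{2}}{6 \theta^{4} \sqrt{4 \theta + 1} + 12 \theta^{2} \sqrt{4 \theta + 1} + 6 \sqrt{4 \theta + 1}}, which equals f(\theta).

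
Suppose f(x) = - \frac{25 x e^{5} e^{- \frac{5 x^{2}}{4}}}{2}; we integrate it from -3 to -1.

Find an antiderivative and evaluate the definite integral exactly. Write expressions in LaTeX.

f matches the chain-rule pattern g'(h)*h' with inner function h(x) = 5 - \frac{5 x^{2}}{4}; substituting u = h(x) collapses the integral.
F(x) = 5 e^{5} e^{- \frac{5 x^{2}}{4}} is an antiderivative of f.
Check: d/dx[5 e^{5} e^{- \frac{5 x^{2}}{4}}] = - \frac{25 x e^{5} e^{- \frac{5 x^{2}}{4}}}{2} = f(x).
F(-1) = 5 e^{\frac{15}{4}}; F(-3) = \frac{5}{e^{\frac{25}{4}}}.
Integral = F(-1) - F(-3) = - \frac{5}{e^{\frac{25}{4}}} + 5 e^{\frac{15}{4}}.

Antiderivative: F(x) = 5 e^{5} e^{- \frac{5 x^{2}}{4}}; value = - \frac{5}{e^{\frac{25}{4}}} + 5 e^{\frac{15}{4}}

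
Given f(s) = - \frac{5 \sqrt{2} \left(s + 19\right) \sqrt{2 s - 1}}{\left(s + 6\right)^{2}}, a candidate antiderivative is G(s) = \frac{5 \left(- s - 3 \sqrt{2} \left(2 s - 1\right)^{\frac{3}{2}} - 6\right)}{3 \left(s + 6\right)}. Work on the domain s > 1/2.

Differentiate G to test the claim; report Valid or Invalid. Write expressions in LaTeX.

Valid - differentiating G returns exactly f.

d/ds[G] = \frac{- 5 \sqrt{2} s \sqrt{2 s - 1} - 95 \sqrt{2} \sqrt{2 s - 1}}{s^{2} + 12 s + 36}
This equals f(s) exactly, so the claim holds.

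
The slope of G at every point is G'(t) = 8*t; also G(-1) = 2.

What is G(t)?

G(t) = 2*(2*t**2 - 1)

The proposed G(t) is checked by its d/dt: the result must match the given G'(t).
A general antiderivative is 4*t**2 - 1 + C.
The condition gives C = 2 - (3) = -1.
So G(t) = 2*(2*t**2 - 1).
Check: d/dt[2*(2*t**2 - 1)] = 8*t = G'(t).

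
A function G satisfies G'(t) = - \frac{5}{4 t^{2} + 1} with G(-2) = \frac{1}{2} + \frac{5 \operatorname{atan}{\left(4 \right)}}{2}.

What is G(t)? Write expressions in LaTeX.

G(t) = - \frac{5 \operatorname{atan}{\left(2 t \right)} - 1}{2}

For G(t) to be correct, d/dt[G] must agree with the stated G'(t) identically.
A general antiderivative is - \frac{5 \operatorname{atan}{\left(2 t \right)}}{2} + C.
The condition gives C = \frac{1}{2} + \frac{5 \operatorname{atan}{\left(4 \right)}}{2} - (\frac{5 \operatorname{atan}{\left(4 \right)}}{2}) = \frac{1}{2}.
So G(t) = - \frac{5 \operatorname{atan}{\left(2 t \right)} - 1}{2}.
Check: d/dt[- \frac{5 \operatorname{atan}{\left(2 t \right)} - 1}{2}] = - \frac{5}{4 t^{2} + 1} = G'(t).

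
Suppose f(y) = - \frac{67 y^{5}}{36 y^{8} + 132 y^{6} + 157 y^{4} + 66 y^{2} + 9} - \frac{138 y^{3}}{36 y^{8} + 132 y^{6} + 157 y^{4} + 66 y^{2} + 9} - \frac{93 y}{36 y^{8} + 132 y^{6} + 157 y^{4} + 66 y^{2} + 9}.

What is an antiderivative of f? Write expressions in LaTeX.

Integrate term by term and add the pieces.
Check: d/dy[\frac{67 y^{2} + 69}{12 \left(2 y^{2} + 3\right) \left(3 y^{2} + 1\right)}] = \frac{- 67 y^{5} - 138 y^{3} - 93 y}{36 y^{8} + 132 y^{6} + 157 y^{4} + 66 y^{2} + 9}, which equals f(y).

An antiderivative is F(y) = \frac{67 y^{2} + 69}{12 \left(2 y^{2} + 3\right) \left(3 y^{2} + 1\right)}.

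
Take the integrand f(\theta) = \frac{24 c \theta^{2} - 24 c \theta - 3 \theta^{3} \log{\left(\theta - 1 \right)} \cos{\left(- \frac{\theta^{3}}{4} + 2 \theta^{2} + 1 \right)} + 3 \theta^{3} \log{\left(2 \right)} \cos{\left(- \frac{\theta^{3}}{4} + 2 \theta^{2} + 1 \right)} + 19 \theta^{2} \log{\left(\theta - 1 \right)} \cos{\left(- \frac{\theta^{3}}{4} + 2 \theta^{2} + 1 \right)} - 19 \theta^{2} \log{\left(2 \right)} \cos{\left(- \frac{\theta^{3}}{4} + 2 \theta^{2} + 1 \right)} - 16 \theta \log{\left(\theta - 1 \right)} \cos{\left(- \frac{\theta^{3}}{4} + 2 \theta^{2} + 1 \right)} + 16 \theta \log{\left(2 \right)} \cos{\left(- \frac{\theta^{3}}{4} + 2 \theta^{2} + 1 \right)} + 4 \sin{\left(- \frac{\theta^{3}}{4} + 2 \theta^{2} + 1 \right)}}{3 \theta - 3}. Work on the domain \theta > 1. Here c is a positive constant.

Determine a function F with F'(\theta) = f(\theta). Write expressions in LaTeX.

Any candidate F(\theta) must reproduce f(\theta) exactly when differentiated.
Check: d/d\theta[\frac{4 \left(3 c \theta^{2} + \log{\left(\frac{\theta}{2} - \frac{1}{2} \right)} \sin{\left(- \frac{\theta^{3}}{4} + 2 \theta^{2} + 1 \right)}\right)}{3}] = \frac{24 c \theta^{2} - 24 c \theta - 3 \theta^{3} \log{\left(\theta - 1 \right)} \cos{\left(- \frac{\theta^{3}}{4} + 2 \theta^{2} + 1 \right)} + 3 \theta^{3} \log{\left(2 \right)} \cos{\left(- \frac{\theta^{3}}{4} + 2 \theta^{2} + 1 \right)} + 19 \theta^{2} \log{\left(\theta - 1 \right)} \cos{\left(- \frac{\theta^{3}}{4} + 2 \theta^{2} + 1 \right)} - 19 \theta^{2} \log{\left(2 \right)} \cos{\left(- \frac{\theta^{3}}{4} + 2 \theta^{2} + 1 \right)} - 16 \theta \log{\left(\theta - 1 \right)} \cos{\left(- \frac{\theta^{3}}{4} + 2 \theta^{2} + 1 \right)} + 16 \theta \log{\left(2 \right)} \cos{\left(- \frac{\theta^{3}}{4} + 2 \theta^{2} + 1 \right)} + 4 \sin{\left(- \frac{\theta^{3}}{4} + 2 \theta^{2} + 1 \right)}}{3 \theta - 3} = f(\theta).

An antiderivative is F(\theta) = \frac{4 \left(3 c \theta^{2} + \log{\left(\frac{\theta}{2} - \frac{1}{2} \right)} \sin{\left(- \frac{\theta^{3}}{4} + 2 \theta^{2} + 1 \right)}\right)}{3}.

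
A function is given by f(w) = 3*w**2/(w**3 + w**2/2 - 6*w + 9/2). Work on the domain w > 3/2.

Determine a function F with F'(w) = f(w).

Factor the denominator ((w - 1)*(w + 3)*(2*w - 3)) and decompose: f = 6/(2*w - 3) + 3/(2*(w + 3)) - 3/(2*(w - 1)); each piece integrates to a log, atan, or power term.
Check: d/dw[3*(2*log(w - 3/2) - log(w - 1) + log(w + 3))/2] = 6*w**2/(2*w**3 + w**2 - 12*w + 9), which equals f(w).

An antiderivative is F(w) = 3*(2*log(w - 3/2) - log(w - 1) + log(w + 3))/2.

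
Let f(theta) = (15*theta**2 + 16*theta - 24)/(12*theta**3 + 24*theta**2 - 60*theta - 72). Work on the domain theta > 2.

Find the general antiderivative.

The denominator factors as 12*(theta - 2)*(theta + 1)*(theta + 3); partial fractions split f into directly integrable pieces: 21/(40*(theta + 3)) + 25/(72*(theta + 1)) + 17/(45*(theta - 2)).
Check: d/dtheta[17*log(theta - 2)/45 + 25*log(theta + 1)/72 + 21*log(theta + 3)/40] = (15*theta**2 + 16*theta - 24)/(12*theta**3 + 24*theta**2 - 60*theta - 72) = f(theta).

F(theta) = 17*log(theta - 2)/45 + 25*log(theta + 1)/72 + 21*log(theta + 3)/40 + C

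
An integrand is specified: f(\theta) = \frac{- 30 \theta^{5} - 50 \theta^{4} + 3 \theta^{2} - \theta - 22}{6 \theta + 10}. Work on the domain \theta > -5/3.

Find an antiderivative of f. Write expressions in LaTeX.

An antiderivative is F(\theta) = - \theta^{5} + \frac{\theta^{2}}{4} - \theta - 2 \log{\left(3 \theta + 5 \right)}.

For F(\theta) to be correct the identity F'(\theta) - f(\theta) = 0 must hold.
Check: d/d\theta[- \theta^{5} + \frac{\theta^{2}}{4} - \theta - 2 \log{\left(3 \theta + 5 \right)}] = \frac{- 30 \theta^{5} - 50 \theta^{4} + 3 \theta^{2} - \theta - 22}{6 \theta + 10} = f(\theta).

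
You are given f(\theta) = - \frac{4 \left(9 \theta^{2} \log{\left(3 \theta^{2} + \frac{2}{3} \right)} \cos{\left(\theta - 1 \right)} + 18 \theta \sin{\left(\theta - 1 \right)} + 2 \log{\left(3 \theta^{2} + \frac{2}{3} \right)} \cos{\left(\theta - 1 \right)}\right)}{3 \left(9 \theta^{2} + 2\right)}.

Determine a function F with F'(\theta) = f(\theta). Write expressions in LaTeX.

Recognize the product-rule pattern: f = u'v + uv' with u = - \frac{4 \log{\left(3 \theta^{2} + \frac{2}{3} \right)}}{3}, v = \sin{\left(\theta - 1 \right)}, so integration by parts undoes it.
Check: d/d\theta[- \frac{4 \log{\left(3 \theta^{2} + \frac{2}{3} \right)} \sin{\left(\theta - 1 \right)}}{3}] = \frac{- 36 \theta^{2} \log{\left(3 \theta^{2} + \frac{2}{3} \right)} \cos{\left(\theta - 1 \right)} - 72 \theta \sin{\left(\theta - 1 \right)} - 8 \log{\left(3 \theta^{2} + \frac{2}{3} \right)} \cos{\left(\theta - 1 \right)}}{27 \theta^{2} + 6}, which equals f(\theta).

An antiderivative is F(\theta) = - \frac{4 \log{\left(3 \theta^{2} + \frac{2}{3} \right)} \sin{\left(\theta - 1 \right)}}{3}.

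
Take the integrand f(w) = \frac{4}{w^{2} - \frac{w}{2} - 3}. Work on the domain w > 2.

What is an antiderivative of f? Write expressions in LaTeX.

The denominator factors as \left(w - 2\right) \left(2 w + 3\right); partial fractions split f into directly integrable pieces: - \frac{16}{7 \left(2 w + 3\right)} + \frac{8}{7 \left(w - 2\right)}.
Check: d/dw[- \frac{8 \left(- \log{\left(w - 2 \right)} + \log{\left(w + \frac{3}{2} \right)}\right)}{7}] = \frac{8}{2 w^{2} - w - 6}, which equals f(w).

An antiderivative is F(w) = - \frac{8 \left(- \log{\left(w - 2 \right)} + \log{\left(w + \frac{3}{2} \right)}\right)}{7}.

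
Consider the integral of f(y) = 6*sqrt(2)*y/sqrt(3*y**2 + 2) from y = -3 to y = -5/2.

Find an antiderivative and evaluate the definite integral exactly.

f matches the chain-rule pattern g'(h)*h' with inner function h(y) = 3*y**2/2 + 1; substituting u = h(y) collapses the integral.
F(y) = 2*sqrt(2)*sqrt(3*y**2 + 2) is an antiderivative of f.
Check: d/dy[2*sqrt(2)*sqrt(3*y**2 + 2)] = 6*sqrt(2)*y/sqrt(3*y**2 + 2) = f(y).
F(-5/2) = sqrt(166); F(-3) = 2*sqrt(58).
Integral = F(-5/2) - F(-3) = -2*sqrt(58) + sqrt(166).

Antiderivative: F(y) = 2*sqrt(2)*sqrt(3*y**2 + 2); value = -2*sqrt(58) + sqrt(166)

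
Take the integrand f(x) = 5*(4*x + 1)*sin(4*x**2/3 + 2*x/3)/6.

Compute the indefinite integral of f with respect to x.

The substitution u = 4*x**2/3 + 2*x/3 works: f is exactly (dF/du)*(du/dx) for that inner function.
Check: d/dx[-5*cos(4*x**2/3 + 2*x/3)/4] = 10*x*sin(4*x**2/3 + 2*x/3)/3 + 5*sin(4*x**2/3 + 2*x/3)/6, which equals f(x).

F(x) = -5*cos(4*x**2/3 + 2*x/3)/4 + C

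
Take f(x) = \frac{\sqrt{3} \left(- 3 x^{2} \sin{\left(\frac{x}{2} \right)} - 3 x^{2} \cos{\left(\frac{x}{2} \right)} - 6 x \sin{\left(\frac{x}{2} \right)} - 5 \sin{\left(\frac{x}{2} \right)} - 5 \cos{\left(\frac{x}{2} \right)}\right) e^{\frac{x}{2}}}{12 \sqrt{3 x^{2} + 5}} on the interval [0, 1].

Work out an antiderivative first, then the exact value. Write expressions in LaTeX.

Antiderivative: F(x) = - \frac{\sqrt{3} \sqrt{3 x^{2} + 5} e^{\frac{x}{2}} \sin{\left(\frac{x}{2} \right)}}{6}; value = - \frac{\sqrt{6} e^{\frac{1}{2}} \sin{\left(\frac{1}{2} \right)}}{3}

Since d/dx undoes antidifferentiation here, F'(x) = f(x) is required of F(x).
F(x) = - \frac{\sqrt{3} \sqrt{3 x^{2} + 5} e^{\frac{x}{2}} \sin{\left(\frac{x}{2} \right)}}{6} is an antiderivative of f.
Check: d/dx[- \frac{\sqrt{3} \sqrt{3 x^{2} + 5} e^{\frac{x}{2}} \sin{\left(\frac{x}{2} \right)}}{6}] = \frac{- 3 \sqrt{3} x^{2} e^{\frac{x}{2}} \sin{\left(\frac{x}{2} \right)} - 3 \sqrt{3} x^{2} e^{\frac{x}{2}} \cos{\left(\frac{x}{2} \right)} - 6 \sqrt{3} x e^{\frac{x}{2}} \sin{\left(\frac{x}{2} \right)} - 5 \sqrt{3} e^{\frac{x}{2}} \sin{\left(\frac{x}{2} \right)} - 5 \sqrt{3} e^{\frac{x}{2}} \cos{\left(\frac{x}{2} \right)}}{12 \sqrt{3 x^{2} + 5}}, which equals f(x).
F(1) = - \frac{\sqrt{6} e^{\frac{1}{2}} \sin{\left(\frac{1}{2} \right)}}{3}; F(0) = 0.
Integral = F(1) - F(0) = - \frac{\sqrt{6} e^{\frac{1}{2}} \sin{\left(\frac{1}{2} \right)}}{3}.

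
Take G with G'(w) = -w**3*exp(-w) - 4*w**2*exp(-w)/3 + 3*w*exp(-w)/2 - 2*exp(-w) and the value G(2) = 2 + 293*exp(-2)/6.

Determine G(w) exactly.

G(w) = (6*w**3 + 26*w**2 + 43*w + 55)*exp(-w)/6 + 2

Recognize the product-rule pattern: G'(w) = u'v + uv' with u = w**3 + 13*w**2/3 + 43*w/6 + 55/6, v = exp(-w), so integration by parts undoes it.
A general antiderivative is (6*w**3 + 26*w**2 + 43*w + 55)*exp(-w)/6 + C.
The condition gives C = 2 + 293*exp(-2)/6 - (293*exp(-2)/6) = 2.
So G(w) = (6*w**3 + 26*w**2 + 43*w + 55)*exp(-w)/6 + 2.
Check: d/dw[(6*w**3 + 26*w**2 + 43*w + 55)*exp(-w)/6 + 2] = (-6*w**3 - 8*w**2 + 9*w - 12)*exp(-w)/6, which equals G'(w).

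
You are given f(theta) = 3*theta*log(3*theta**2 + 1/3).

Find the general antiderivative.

Whatever form F(theta) takes, F'(theta) = f(theta) is non-negotiable.
Check: d/dtheta[3*theta**2*log(3*theta**2 + 1/3)/2 - 3*theta**2/2 + log(9*theta**2 + 1)/6] = 3*theta*log(3*theta**2 + 1/3) = f(theta).

F(theta) = 3*theta**2*log(3*theta**2 + 1/3)/2 - 3*theta**2/2 + log(9*theta**2 + 1)/6 + C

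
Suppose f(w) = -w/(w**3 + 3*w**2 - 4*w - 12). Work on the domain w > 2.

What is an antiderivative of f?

The denominator factors as (w - 2)*(w + 2)*(w + 3); partial fractions split f into directly integrable pieces: 3/(5*(w + 3)) - 1/(2*(w + 2)) - 1/(10*(w - 2)).
Check: d/dw[-(log(w - 2) + 5*log(w + 2) - 6*log(w + 3))/10] = -w/(w**3 + 3*w**2 - 4*w - 12) = f(w).

An antiderivative is F(w) = -(log(w - 2) + 5*log(w + 2) - 6*log(w + 3))/10.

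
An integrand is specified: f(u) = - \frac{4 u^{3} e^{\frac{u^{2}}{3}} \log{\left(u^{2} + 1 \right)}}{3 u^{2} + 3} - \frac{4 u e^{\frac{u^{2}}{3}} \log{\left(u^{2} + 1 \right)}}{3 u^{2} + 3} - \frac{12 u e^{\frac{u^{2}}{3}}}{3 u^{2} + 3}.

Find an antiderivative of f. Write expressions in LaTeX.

Recognize the product-rule pattern: f = v'r + vr' with v = - 2 e^{\frac{u^{2}}{3}}, r = \log{\left(u^{2} + 1 \right)}, so integration by parts undoes it.
Check: d/du[- 2 e^{\frac{u^{2}}{3}} \log{\left(u^{2} + 1 \right)}] = \frac{- 4 u^{3} e^{\frac{u^{2}}{3}} \log{\left(u^{2} + 1 \right)} - 4 u e^{\frac{u^{2}}{3}} \log{\left(u^{2} + 1 \right)} - 12 u e^{\frac{u^{2}}{3}}}{3 u^{2} + 3}, which equals f(u).

An antiderivative is F(u) = - 2 e^{\frac{u^{2}}{3}} \log{\left(u^{2} + 1 \right)}.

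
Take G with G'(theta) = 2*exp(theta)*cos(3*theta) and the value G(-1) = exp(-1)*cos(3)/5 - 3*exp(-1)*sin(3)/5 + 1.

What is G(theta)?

G(theta) = 3*exp(theta)*sin(3*theta)/5 + exp(theta)*cos(3*theta)/5 + 1

Differentiate the proposed G(theta) back; it has to land on the given G'(theta).
A general antiderivative is 3*exp(theta)*sin(3*theta)/5 + exp(theta)*cos(3*theta)/5 + C.
The condition gives C = exp(-1)*cos(3)/5 - 3*exp(-1)*sin(3)/5 + 1 - (exp(-1)*cos(3)/5 - 3*exp(-1)*sin(3)/5) = 1.
So G(theta) = 3*exp(theta)*sin(3*theta)/5 + exp(theta)*cos(3*theta)/5 + 1.
Check: d/dtheta[3*exp(theta)*sin(3*theta)/5 + exp(theta)*cos(3*theta)/5 + 1] = 2*exp(theta)*cos(3*theta) = G'(theta).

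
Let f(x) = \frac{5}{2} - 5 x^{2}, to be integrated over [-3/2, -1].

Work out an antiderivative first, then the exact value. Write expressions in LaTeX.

Any candidate F(x) must reproduce f(x) exactly when differentiated.
F(x) = - \frac{5 x^{3}}{3} + \frac{5 x}{2} is an antiderivative of f.
Check: d/dx[- \frac{5 x^{3}}{3} + \frac{5 x}{2}] = \frac{5}{2} - 5 x^{2} = f(x).
F(-1) = - \frac{5}{6}; F(-3/2) = \frac{15}{8}.
Integral = F(-1) - F(-3/2) = - \frac{65}{24}.

Antiderivative: F(x) = - \frac{5 x^{3}}{3} + \frac{5 x}{2}; value = - \frac{65}{24}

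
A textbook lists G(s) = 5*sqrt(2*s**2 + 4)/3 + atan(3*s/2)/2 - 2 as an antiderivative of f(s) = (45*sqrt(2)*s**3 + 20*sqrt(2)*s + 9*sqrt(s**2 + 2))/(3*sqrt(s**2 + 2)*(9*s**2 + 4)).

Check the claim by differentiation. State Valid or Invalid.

d/ds[G] = (45*sqrt(2)*s**3 + 20*sqrt(2)*s + 9*sqrt(s**2 + 2))/(27*s**2*sqrt(s**2 + 2) + 12*sqrt(s**2 + 2))
This equals f(s) exactly, so the claim holds.

Valid - differentiating G returns exactly f.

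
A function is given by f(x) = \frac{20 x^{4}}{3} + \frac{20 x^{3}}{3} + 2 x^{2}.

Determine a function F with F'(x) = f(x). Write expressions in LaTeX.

The integrand splits into summands that can be handled one at a time.
Check: d/dx[\frac{4 x^{5}}{3} + \frac{5 x^{4}}{3} + \frac{2 x^{3}}{3}] = \frac{20 x^{4}}{3} + \frac{20 x^{3}}{3} + 2 x^{2} = f(x).

An antiderivative is F(x) = \frac{4 x^{5}}{3} + \frac{5 x^{4}}{3} + \frac{2 x^{3}}{3}.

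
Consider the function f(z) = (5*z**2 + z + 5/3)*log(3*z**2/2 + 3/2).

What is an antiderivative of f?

Since d/dz undoes antidifferentiation here, F'(z) = f(z) is required of F(z).
Check: d/dz[(-20*z**3 - 9*z**2 + 3*z*(10*z**2 + 3*z + 10)*log(3*z**2/2 + 3/2) + 9*log(z**2 + 1))/18] = 5*z**2*log(z**2 + 1) - 5*z**2*log(2) + 5*z**2*log(3) + z*log(z**2 + 1) - z*log(2) + z*log(3) + 5*log(z**2 + 1)/3 - 5*log(2)/3 + 5*log(3)/3, which equals f(z).

An antiderivative is F(z) = (-20*z**3 - 9*z**2 + 3*z*(10*z**2 + 3*z + 10)*log(3*z**2/2 + 3/2) + 9*log(z**2 + 1))/18.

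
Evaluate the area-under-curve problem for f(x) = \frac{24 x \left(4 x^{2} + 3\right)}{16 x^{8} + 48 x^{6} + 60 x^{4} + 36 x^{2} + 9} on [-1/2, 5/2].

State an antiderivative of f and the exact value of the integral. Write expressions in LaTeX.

The substitution u = \frac{2 x^{4}}{3} + x^{2} + \frac{1}{2} works: f is exactly (dF/du)*(du/dx) for that inner function.
F(x) = - \frac{1}{\frac{2 x^{4}}{3} + x^{2} + \frac{1}{2}} is an antiderivative of f.
Check: d/dx[- \frac{1}{\frac{2 x^{4}}{3} + x^{2} + \frac{1}{2}}] = \frac{96 x^{3} + 72 x}{16 x^{8} + 48 x^{6} + 60 x^{4} + 36 x^{2} + 9}, which equals f(x).
F(5/2) = - \frac{24}{787}; F(-1/2) = - \frac{24}{19}.
Integral = F(5/2) - F(-1/2) = \frac{18432}{14953}.

Antiderivative: F(x) = - \frac{1}{\frac{2 x^{4}}{3} + x^{2} + \frac{1}{2}}; value = \frac{18432}{14953}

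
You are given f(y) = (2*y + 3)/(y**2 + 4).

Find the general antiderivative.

Any candidate F(y) must reproduce f(y) exactly when differentiated.
Check: d/dy[log(y**2 + 4) + 3*atan(y/2)/2] = (2*y + 3)/(y**2 + 4) = f(y).

F(y) = log(y**2 + 4) + 3*atan(y/2)/2 + C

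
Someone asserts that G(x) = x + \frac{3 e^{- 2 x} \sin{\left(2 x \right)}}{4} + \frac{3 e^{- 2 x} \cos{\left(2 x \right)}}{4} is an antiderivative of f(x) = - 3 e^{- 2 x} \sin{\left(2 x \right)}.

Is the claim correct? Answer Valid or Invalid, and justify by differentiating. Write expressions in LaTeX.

Invalid: d/dx[G] - f = 1, which is not 0.

d/dx[G] = \left(e^{2 x} - 3 \sin{\left(2 x \right)}\right) e^{- 2 x}
d/dx[G] - f(x) = 1 != 0.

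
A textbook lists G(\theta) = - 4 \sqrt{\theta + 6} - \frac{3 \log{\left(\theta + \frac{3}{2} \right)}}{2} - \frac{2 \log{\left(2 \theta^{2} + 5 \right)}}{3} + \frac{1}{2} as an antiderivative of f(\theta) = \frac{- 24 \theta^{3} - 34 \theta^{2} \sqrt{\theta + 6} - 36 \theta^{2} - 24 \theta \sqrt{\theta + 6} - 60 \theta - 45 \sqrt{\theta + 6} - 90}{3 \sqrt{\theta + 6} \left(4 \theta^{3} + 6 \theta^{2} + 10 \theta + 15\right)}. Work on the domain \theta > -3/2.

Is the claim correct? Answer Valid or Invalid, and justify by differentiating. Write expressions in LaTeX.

d/d\theta[G] = \frac{- 24 \theta^{3} - 34 \theta^{2} \sqrt{\theta + 6} - 36 \theta^{2} - 24 \theta \sqrt{\theta + 6} - 60 \theta - 45 \sqrt{\theta + 6} - 90}{12 \theta^{3} \sqrt{\theta + 6} + 18 \theta^{2} \sqrt{\theta + 6} + 30 \theta \sqrt{\theta + 6} + 45 \sqrt{\theta + 6}}
This equals f(\theta) exactly, so the claim holds.

Valid: G'(\theta) = f(\theta).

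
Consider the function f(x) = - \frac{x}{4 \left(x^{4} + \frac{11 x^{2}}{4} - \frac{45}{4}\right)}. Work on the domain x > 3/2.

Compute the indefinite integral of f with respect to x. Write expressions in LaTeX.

Factor the denominator (\left(2 x - 3\right) \left(2 x + 3\right) \left(x^{2} + 5\right)) and decompose: f = \frac{x}{29 \left(x^{2} + 5\right)} - \frac{1}{29 \left(2 x + 3\right)} - \frac{1}{29 \left(2 x - 3\right)}; each piece integrates to a log, atan, or power term.
Check: d/dx[- \frac{\log{\left(x^{2} - \frac{9}{4} \right)}}{58} + \frac{\log{\left(x^{2} + 5 \right)}}{58}] = - \frac{x}{4 x^{4} + 11 x^{2} - 45}, which equals f(x).

F(x) = - \frac{\log{\left(x^{2} - \frac{9}{4} \right)}}{58} + \frac{\log{\left(x^{2} + 5 \right)}}{58} + C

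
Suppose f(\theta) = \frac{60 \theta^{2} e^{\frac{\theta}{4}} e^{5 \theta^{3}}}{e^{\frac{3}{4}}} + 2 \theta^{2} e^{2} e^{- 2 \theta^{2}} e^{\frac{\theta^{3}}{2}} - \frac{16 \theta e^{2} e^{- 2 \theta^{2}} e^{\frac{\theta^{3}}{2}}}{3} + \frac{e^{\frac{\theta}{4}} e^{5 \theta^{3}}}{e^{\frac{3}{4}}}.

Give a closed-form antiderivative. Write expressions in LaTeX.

An antiderivative is F(\theta) = \frac{4 e^{\frac{\theta}{4}} e^{5 \theta^{3}}}{e^{\frac{3}{4}}} + \frac{4 e^{2} e^{- 2 \theta^{2}} e^{\frac{\theta^{3}}{2}}}{3}.

The integrand splits into summands that can be handled one at a time.
Check: d/d\theta[\frac{4 e^{\frac{\theta}{4}} e^{5 \theta^{3}}}{e^{\frac{3}{4}}} + \frac{4 e^{2} e^{- 2 \theta^{2}} e^{\frac{\theta^{3}}{2}}}{3}] = \frac{\left(180 \theta^{2} e^{\frac{\theta}{4}} e^{2 \theta^{2}} e^{5 \theta^{3}} + 6 \theta^{2} e^{\frac{11}{4}} e^{\frac{\theta^{3}}{2}} - 16 \theta e^{\frac{11}{4}} e^{\frac{\theta^{3}}{2}} + 3 e^{\frac{\theta}{4}} e^{2 \theta^{2}} e^{5 \theta^{3}}\right) e^{- 2 \theta^{2}}}{3 e^{\frac{3}{4}}}, which equals f(\theta).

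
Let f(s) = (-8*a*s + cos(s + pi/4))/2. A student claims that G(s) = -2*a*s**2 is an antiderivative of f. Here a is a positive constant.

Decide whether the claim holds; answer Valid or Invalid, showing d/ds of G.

d/ds[G] = -4*a*s
d/ds[G] - f(s) = -cos(s + pi/4)/2 != 0.

Invalid: d/ds[G] - f = -cos(s + pi/4)/2, which is not 0.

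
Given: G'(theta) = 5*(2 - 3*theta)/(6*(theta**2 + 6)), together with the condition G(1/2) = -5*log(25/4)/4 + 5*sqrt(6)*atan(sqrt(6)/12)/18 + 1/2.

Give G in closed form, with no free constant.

Since d/dtheta undoes antidifferentiation here, G(theta) must give back the stated G'(theta).
A general antiderivative is -5*log(theta**2 + 6)/4 + 5*sqrt(6)*atan(sqrt(6)*theta/6)/18 + C.
The condition gives C = -5*log(25/4)/4 + 5*sqrt(6)*atan(sqrt(6)/12)/18 + 1/2 - (-5*log(25/4)/4 + 5*sqrt(6)*atan(sqrt(6)/12)/18) = 1/2.
So G(theta) = -5*log(theta**2 + 6)/4 + 5*sqrt(6)*atan(sqrt(6)*theta/6)/18 + 1/2.
Check: d/dtheta[-5*log(theta**2 + 6)/4 + 5*sqrt(6)*atan(sqrt(6)*theta/6)/18 + 1/2] = (10 - 15*theta)/(6*theta**2 + 36), which equals G'(theta).

G(theta) = -5*log(theta**2 + 6)/4 + 5*sqrt(6)*atan(sqrt(6)*theta/6)/18 + 1/2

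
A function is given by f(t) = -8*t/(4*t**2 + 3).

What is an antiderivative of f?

f matches the chain-rule pattern g'(h)*h' with inner function h(t) = 2*t**2 + 3/2; substituting u = h(t) collapses the integral.
Check: d/dt[-log(2*t**2 + 3/2)] = -8*t/(4*t**2 + 3) = f(t).

An antiderivative is F(t) = -log(2*t**2 + 3/2).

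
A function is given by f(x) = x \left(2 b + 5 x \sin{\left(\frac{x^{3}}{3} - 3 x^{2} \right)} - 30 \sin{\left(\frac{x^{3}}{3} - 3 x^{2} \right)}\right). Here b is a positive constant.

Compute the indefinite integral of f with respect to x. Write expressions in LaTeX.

Whatever form F(x) takes, F'(x) = f(x) is non-negotiable.
Check: d/dx[b x^{2} - 5 \cos{\left(\frac{x^{3}}{3} - 3 x^{2} \right)}] = 2 b x + 5 x^{2} \sin{\left(\frac{x^{3}}{3} - 3 x^{2} \right)} - 30 x \sin{\left(\frac{x^{3}}{3} - 3 x^{2} \right)}, which equals f(x).

F(x) = b x^{2} - 5 \cos{\left(\frac{x^{3}}{3} - 3 x^{2} \right)} + C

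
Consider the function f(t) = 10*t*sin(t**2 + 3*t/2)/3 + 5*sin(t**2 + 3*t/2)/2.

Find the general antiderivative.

F(t) = -5*cos(t**2 + 3*t/2)/3 + C

The substitution u = t**2 + 3*t/2 works: f is exactly (dF/du)*(du/dt) for that inner function.
Check: d/dt[-5*cos(t**2 + 3*t/2)/3] = 10*t*sin(t**2 + 3*t/2)/3 + 5*sin(t**2 + 3*t/2)/2 = f(t).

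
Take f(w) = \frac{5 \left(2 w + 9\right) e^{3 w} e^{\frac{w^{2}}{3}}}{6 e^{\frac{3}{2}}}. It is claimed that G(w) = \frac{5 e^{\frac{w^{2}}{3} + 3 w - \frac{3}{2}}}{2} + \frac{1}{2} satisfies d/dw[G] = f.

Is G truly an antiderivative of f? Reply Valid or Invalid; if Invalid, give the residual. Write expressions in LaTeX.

d/dw[G] = \frac{5 w e^{3 w} e^{\frac{w^{2}}{3}}}{3 e^{\frac{3}{2}}} + \frac{15 e^{3 w} e^{\frac{w^{2}}{3}}}{2 e^{\frac{3}{2}}}
This equals f(w) exactly, so the claim holds.

Valid - differentiating G returns exactly f.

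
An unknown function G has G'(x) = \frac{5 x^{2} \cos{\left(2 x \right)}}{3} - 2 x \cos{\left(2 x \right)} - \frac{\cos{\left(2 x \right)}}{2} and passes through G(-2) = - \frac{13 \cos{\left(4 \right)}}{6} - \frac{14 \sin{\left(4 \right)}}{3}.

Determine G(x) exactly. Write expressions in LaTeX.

The integrand splits into summands that can be handled one at a time.
A general antiderivative is \frac{5 x^{2} \sin{\left(2 x \right)}}{6} - x \sin{\left(2 x \right)} + \frac{5 x \cos{\left(2 x \right)}}{6} - \frac{2 \sin{\left(2 x \right)}}{3} - \frac{\cos{\left(2 x \right)}}{2} + C.
The condition gives C = - \frac{13 \cos{\left(4 \right)}}{6} - \frac{14 \sin{\left(4 \right)}}{3} - (- \frac{13 \cos{\left(4 \right)}}{6} - \frac{14 \sin{\left(4 \right)}}{3}) = 0.
So G(x) = \frac{5 x^{2} \sin{\left(2 x \right)}}{6} - x \sin{\left(2 x \right)} + \frac{5 x \cos{\left(2 x \right)}}{6} - \frac{2 \sin{\left(2 x \right)}}{3} - \frac{\cos{\left(2 x \right)}}{2}.
Check: d/dx[\frac{5 x^{2} \sin{\left(2 x \right)}}{6} - x \sin{\left(2 x \right)} + \frac{5 x \cos{\left(2 x \right)}}{6} - \frac{2 \sin{\left(2 x \right)}}{3} - \frac{\cos{\left(2 x \right)}}{2}] = \frac{5 x^{2} \cos{\left(2 x \right)}}{3} - 2 x \cos{\left(2 x \right)} - \frac{\cos{\left(2 x \right)}}{2} = G'(x).

G(x) = \frac{5 x^{2} \sin{\left(2 x \right)}}{6} - x \sin{\left(2 x \right)} + \frac{5 x \cos{\left(2 x \right)}}{6} - \frac{2 \sin{\left(2 x \right)}}{3} - \frac{\cos{\left(2 x \right)}}{2}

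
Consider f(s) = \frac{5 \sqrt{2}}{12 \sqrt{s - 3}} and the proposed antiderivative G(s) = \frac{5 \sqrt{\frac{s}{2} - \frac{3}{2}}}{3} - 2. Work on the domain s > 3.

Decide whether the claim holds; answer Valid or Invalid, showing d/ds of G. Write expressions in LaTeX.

Valid - differentiating G returns exactly f.

d/ds[G] = \frac{5 \sqrt{2}}{12 \sqrt{s - 3}}
This equals f(s) exactly, so the claim holds.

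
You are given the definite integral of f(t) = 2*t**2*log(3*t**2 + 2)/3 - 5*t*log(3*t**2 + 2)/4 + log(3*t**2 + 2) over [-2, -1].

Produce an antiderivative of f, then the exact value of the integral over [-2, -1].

Antiderivative: F(t) = -4*t**3/27 + 5*t**2/8 - 46*t/27 + (2*t**3/9 - 5*t**2/8 + t)*log(3*t**2 + 2) - 5*log(t**2 + 2/3)/12 + 46*sqrt(6)*atan(sqrt(6)*t/2)/81; value = -997/216 - 133*log(5)/72 - 46*sqrt(6)*atan(sqrt(6)/2)/81 - 5*log(5/3)/12 + 5*log(14/3)/12 + 46*sqrt(6)*atan(sqrt(6))/81 + 113*log(14)/18

Integrate term by term and add the pieces.
F(t) = -4*t**3/27 + 5*t**2/8 - 46*t/27 + (2*t**3/9 - 5*t**2/8 + t)*log(3*t**2 + 2) - 5*log(t**2 + 2/3)/12 + 46*sqrt(6)*atan(sqrt(6)*t/2)/81 is an antiderivative of f.
Check: d/dt[-4*t**3/27 + 5*t**2/8 - 46*t/27 + (2*t**3/9 - 5*t**2/8 + t)*log(3*t**2 + 2) - 5*log(t**2 + 2/3)/12 + 46*sqrt(6)*atan(sqrt(6)*t/2)/81] = 2*t**2*log(3*t**2 + 2)/3 - 5*t*log(3*t**2 + 2)/4 + log(3*t**2 + 2) = f(t).
F(-1) = -133*log(5)/72 - 46*sqrt(6)*atan(sqrt(6)/2)/81 - 5*log(5/3)/12 + 535/216; F(-2) = -113*log(14)/18 - 46*sqrt(6)*atan(sqrt(6))/81 - 5*log(14/3)/12 + 383/54.
Integral = F(-1) - F(-2) = -997/216 - 133*log(5)/72 - 46*sqrt(6)*atan(sqrt(6)/2)/81 - 5*log(5/3)/12 + 5*log(14/3)/12 + 46*sqrt(6)*atan(sqrt(6))/81 + 113*log(14)/18.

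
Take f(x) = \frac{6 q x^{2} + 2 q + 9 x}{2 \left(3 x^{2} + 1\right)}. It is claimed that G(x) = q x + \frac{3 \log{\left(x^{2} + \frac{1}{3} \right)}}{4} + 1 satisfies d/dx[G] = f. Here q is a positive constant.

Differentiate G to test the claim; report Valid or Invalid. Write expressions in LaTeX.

d/dx[G] = \frac{6 q x^{2} + 2 q + 9 x}{6 x^{2} + 2}
This equals f(x) exactly, so the claim holds.

Valid. The derivative of G reproduces f.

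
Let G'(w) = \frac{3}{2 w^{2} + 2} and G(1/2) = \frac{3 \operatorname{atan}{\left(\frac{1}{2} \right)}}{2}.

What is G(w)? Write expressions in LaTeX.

G(w) = \frac{3 \operatorname{atan}{\left(w \right)}}{2}

The proposed G(w) is checked by its d/dw: the result must match the given G'(w).
A general antiderivative is \frac{3 \operatorname{atan}{\left(w \right)}}{2} + C.
The condition gives C = \frac{3 \operatorname{atan}{\left(\frac{1}{2} \right)}}{2} - (\frac{3 \operatorname{atan}{\left(\frac{1}{2} \right)}}{2}) = 0.
So G(w) = \frac{3 \operatorname{atan}{\left(w \right)}}{2}.
Check: d/dw[\frac{3 \operatorname{atan}{\left(w \right)}}{2}] = \frac{3}{2 w^{2} + 2} = G'(w).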